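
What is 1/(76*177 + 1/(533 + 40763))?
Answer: 41296/555513793 ≈ 7.4338e-5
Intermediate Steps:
1/(76*177 + 1/(533 + 40763)) = 1/(13452 + 1/41296) = 1/(555513793/41296) = 41296/555513793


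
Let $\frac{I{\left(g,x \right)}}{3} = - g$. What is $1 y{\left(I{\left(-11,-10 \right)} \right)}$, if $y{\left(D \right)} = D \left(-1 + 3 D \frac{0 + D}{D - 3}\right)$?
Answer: $\frac{35607}{10} \approx 3560.7$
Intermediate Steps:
$I{\left(g,x \right)} = - 3 g$ ($I{\left(g,x \right)} = 3 \left(- g\right) = - 3 g$)
$y{\left(D \right)} = D \left(-1 + \frac{3 D^{2}}{-3 + D}\right)$ ($y{\left(D \right)} = D \left(-1 + 3 D \frac{D}{-3 + D}\right) = D \left(-1 + \frac{3 D^{2}}{-3 + D}\right)$)
$1 y{\left(I{\left(-11,-10 \right)} \right)} = 1 \frac{\left(-3\right) \left(-11\right) \left(3 - \left(-3\right) \left(-11\right) + 3 \left(\left(-3\right) \left(-11\right)\right)^{2}\right)}{-3 - -33} = 1 \frac{33 \left(3 - 33 + 3 \cdot 33^{2}\right)}{-3 + 33} = 1 \frac{33 \left(3 - 33 + 3 \cdot 1089\right)}{30} = 1 \cdot 33 \cdot \frac{1}{30} \left(3 - 33 + 3267\right) = 1 \cdot 33 \cdot \frac{1}{30} \cdot 3237 = 1 \cdot \frac{35607}{10} = \frac{35607}{10}$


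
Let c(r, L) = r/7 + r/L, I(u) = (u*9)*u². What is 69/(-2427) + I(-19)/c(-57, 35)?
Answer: 10221669/1618 ≈ 6317.5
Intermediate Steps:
I(u) = 9*u³ (I(u) = (9*u)*u² = 9*u³)
c(r, L) = r/7 + r/L (c(r, L) = r*(⅐) + r/L = r/7 + r/L)
69/(-2427) + I(-19)/c(-57, 35) = 69/(-2427) + (9*(-19)³)/((⅐)*(-57) - 57/35) = 69*(-1/2427) + (9*(-6859))/(-57/7 - 57*1/35) = -23/809 - 61731/(-57/7 - 57/35) = -23/809 - 61731/(-342/35) = -23/809 - 61731*(-35/342) = -23/809 + 12635/2 = 10221669/1618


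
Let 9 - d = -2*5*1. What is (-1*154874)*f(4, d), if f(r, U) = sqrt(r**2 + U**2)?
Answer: -154874*sqrt(377) ≈ -3.0071e+6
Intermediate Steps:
d = 19 (d = 9 - (-2*5) = 9 - (-10) = 9 - 1*(-10) = 9 + 10 = 19)
f(r, U) = sqrt(U**2 + r**2)
(-1*154874)*f(4, d) = (-1*154874)*sqrt(19**2 + 4**2) = -154874*sqrt(361 + 16) = -154874*sqrt(377)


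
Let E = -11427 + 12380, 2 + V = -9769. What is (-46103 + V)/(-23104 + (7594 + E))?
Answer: 55874/14557 ≈ 3.8383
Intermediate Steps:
V = -9771 (V = -2 - 9769 = -9771)
E = 953
(-46103 + V)/(-23104 + (7594 + E)) = (-46103 - 9771)/(-23104 + (7594 + 953)) = -55874/(-23104 + 8547) = -55874/(-14557) = -55874*(-1/14557) = 55874/14557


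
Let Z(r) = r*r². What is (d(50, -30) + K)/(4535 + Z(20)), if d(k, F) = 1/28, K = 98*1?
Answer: 549/70196 ≈ 0.0078210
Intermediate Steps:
K = 98
Z(r) = r³
d(k, F) = 1/28
(d(50, -30) + K)/(4535 + Z(20)) = (1/28 + 98)/(4535 + 20³) = 2745/(28*(4535 + 8000)) = (2745/28)/12535 = (2745/28)*(1/12535) = 549/70196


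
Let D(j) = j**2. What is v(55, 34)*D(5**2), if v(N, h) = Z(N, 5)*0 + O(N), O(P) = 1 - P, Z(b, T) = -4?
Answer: -33750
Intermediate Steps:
v(N, h) = 1 - N (v(N, h) = -4*0 + (1 - N) = 0 + (1 - N) = 1 - N)
v(55, 34)*D(5**2) = (1 - 1*55)*(5**2)**2 = (1 - 55)*25**2 = -54*625 = -33750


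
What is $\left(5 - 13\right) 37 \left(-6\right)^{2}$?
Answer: $-10656$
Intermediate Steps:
$\left(5 - 13\right) 37 \left(-6\right)^{2} = \left(5 - 13\right) 37 \cdot 36 = \left(-8\right) 37 \cdot 36 = \left(-296\right) 36 = -10656$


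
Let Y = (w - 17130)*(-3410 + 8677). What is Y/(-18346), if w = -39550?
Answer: 149266780/9173 ≈ 16272.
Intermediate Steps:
Y = -298533560 (Y = (-39550 - 17130)*(-3410 + 8677) = -56680*5267 = -298533560)
Y/(-18346) = -298533560/(-18346) = -298533560*(-1/18346) = 149266780/9173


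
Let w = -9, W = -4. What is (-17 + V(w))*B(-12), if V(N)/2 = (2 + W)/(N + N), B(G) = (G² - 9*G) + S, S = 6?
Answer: -12986/3 ≈ -4328.7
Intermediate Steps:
B(G) = 6 + G² - 9*G (B(G) = (G² - 9*G) + 6 = 6 + G² - 9*G)
V(N) = -2/N (V(N) = 2*((2 - 4)/(N + N)) = 2*(-2*1/(2*N)) = 2*(-1/N) = -2/N)
(-17 + V(w))*B(-12) = (-17 - 2/(-9))*(6 + (-12)² - 9*(-12)) = (-17 - 2*(-⅑))*(6 + 144 + 108) = (-17 + 2/9)*258 = -151/9*258 = -12986/3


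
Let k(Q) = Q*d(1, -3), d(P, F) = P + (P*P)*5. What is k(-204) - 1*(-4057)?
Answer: 2833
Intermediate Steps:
d(P, F) = P + 5*P² (d(P, F) = P + P²*5 = P + 5*P²)
k(Q) = 6*Q (k(Q) = Q*(1*(1 + 5*1)) = Q*(1*(1 + 5)) = Q*(1*6) = Q*6 = 6*Q)
k(-204) - 1*(-4057) = 6*(-204) - 1*(-4057) = -1224 + 4057 = 2833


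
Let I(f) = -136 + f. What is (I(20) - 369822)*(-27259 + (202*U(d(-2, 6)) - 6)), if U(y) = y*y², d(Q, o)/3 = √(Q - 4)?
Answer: 10086359570 + 12105851112*I*√6 ≈ 1.0086e+10 + 2.9653e+10*I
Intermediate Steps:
d(Q, o) = 3*√(-4 + Q) (d(Q, o) = 3*√(Q - 4) = 3*√(-4 + Q))
U(y) = y³
(I(20) - 369822)*(-27259 + (202*U(d(-2, 6)) - 6)) = ((-136 + 20) - 369822)*(-27259 + (202*(3*√(-4 - 2))³ - 6)) = (-116 - 369822)*(-27259 + (202*(3*√(-6))³ - 6)) = -369938*(-27259 + (202*(3*(I*√6))³ - 6)) = -369938*(-27259 + (202*(3*I*√6)³ - 6)) = -369938*(-27259 + (202*(-162*I*√6) - 6)) = -369938*(-27259 + (-32724*I*√6 - 6)) = -369938*(-27259 + (-6 - 32724*I*√6)) = -369938*(-27265 - 32724*I*√6) = 10086359570 + 12105851112*I*√6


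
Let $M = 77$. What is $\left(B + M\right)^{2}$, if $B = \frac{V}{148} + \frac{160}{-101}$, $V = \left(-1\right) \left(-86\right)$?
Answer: $\frac{322625136001}{55860676} \approx 5775.5$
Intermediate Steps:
$V = 86$
$B = - \frac{7497}{7474}$ ($B = \frac{86}{148} + \frac{160}{-101} = 86 \cdot \frac{1}{148} + 160 \left(- \frac{1}{101}\right) = \frac{43}{74} - \frac{160}{101} = - \frac{7497}{7474} \approx -1.0031$)
$\left(B + M\right)^{2} = \left(- \frac{7497}{7474} + 77\right)^{2} = \left(\frac{568001}{7474}\right)^{2} = \frac{322625136001}{55860676}$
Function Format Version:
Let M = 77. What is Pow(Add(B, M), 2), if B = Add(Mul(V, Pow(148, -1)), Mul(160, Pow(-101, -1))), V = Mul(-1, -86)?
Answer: Rational(322625136001, 55860676) ≈ 5775.5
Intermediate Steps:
V = 86
B = Rational(-7497, 7474) (B = Add(Mul(86, Pow(148, -1)), Mul(160, Pow(-101, -1))) = Add(Mul(86, Rational(1, 148)), Mul(160, Rational(-1, 101))) = Add(Rational(43, 74), Rational(-160, 101)) = Rational(-7497, 7474) ≈ -1.0031)
Pow(Add(B, M), 2) = Pow(Add(Rational(-7497, 7474), 77), 2) = Pow(Rational(568001, 7474), 2) = Rational(322625136001, 55860676)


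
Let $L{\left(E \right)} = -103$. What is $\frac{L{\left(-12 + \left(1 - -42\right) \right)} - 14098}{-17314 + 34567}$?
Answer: $- \frac{14201}{17253} \approx -0.8231$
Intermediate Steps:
$\frac{L{\left(-12 + \left(1 - -42\right) \right)} - 14098}{-17314 + 34567} = \frac{-103 - 14098}{-17314 + 34567} = - \frac{14201}{17253}$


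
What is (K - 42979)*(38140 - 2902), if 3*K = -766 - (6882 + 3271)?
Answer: -1642748576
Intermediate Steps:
K = -10919/3 (K = (-766 - (6882 + 3271))/3 = (-766 - 1*10153)/3 = (-766 - 10153)/3 = (1/3)*(-10919) = -10919/3 ≈ -3639.7)
(K - 42979)*(38140 - 2902) = (-10919/3 - 42979)*(38140 - 2902) = -139856/3*35238 = -1642748576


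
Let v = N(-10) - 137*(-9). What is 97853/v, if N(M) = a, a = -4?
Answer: 97853/1229 ≈ 79.620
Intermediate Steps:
N(M) = -4
v = 1229 (v = -4 - 137*(-9) = -4 + 1233 = 1229)
97853/v = 97853/1229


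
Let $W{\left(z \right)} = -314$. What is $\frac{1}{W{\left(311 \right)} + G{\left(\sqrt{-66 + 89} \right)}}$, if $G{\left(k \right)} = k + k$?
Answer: $- \frac{157}{49252} - \frac{\sqrt{23}}{49252} \approx -0.0032851$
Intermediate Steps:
$G{\left(k \right)} = 2 k$
$\frac{1}{W{\left(311 \right)} + G{\left(\sqrt{-66 + 89} \right)}} = \frac{1}{-314 + 2 \sqrt{-66 + 89}} = \frac{1}{-314 + 2 \sqrt{23}}$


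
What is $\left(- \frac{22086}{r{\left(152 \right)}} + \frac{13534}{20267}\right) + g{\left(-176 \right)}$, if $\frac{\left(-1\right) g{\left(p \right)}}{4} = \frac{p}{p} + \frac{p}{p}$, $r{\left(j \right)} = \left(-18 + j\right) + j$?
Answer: $- \frac{18850659}{222937} \approx -84.556$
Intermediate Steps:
$r{\left(j \right)} = -18 + 2 j$
$g{\left(p \right)} = -8$ ($g{\left(p \right)} = - 4 \left(\frac{p}{p} + \frac{p}{p}\right) = - 4 \left(1 + 1\right) = \left(-4\right) 2 = -8$)
$\left(- \frac{22086}{r{\left(152 \right)}} + \frac{13534}{20267}\right) + g{\left(-176 \right)} = \left(- \frac{22086}{-18 + 2 \cdot 152} + \frac{13534}{20267}\right) - 8 = \left(- \frac{22086}{-18 + 304} + 13534 \cdot \frac{1}{20267}\right) - 8 = \left(- \frac{22086}{286} + \frac{13534}{20267}\right) - 8 = \left(\left(-22086\right) \frac{1}{286} + \frac{13534}{20267}\right) - 8 = \left(- \frac{11043}{143} + \frac{13534}{20267}\right) - 8 = - \frac{17067163}{222937} - 8 = - \frac{18850659}{222937}$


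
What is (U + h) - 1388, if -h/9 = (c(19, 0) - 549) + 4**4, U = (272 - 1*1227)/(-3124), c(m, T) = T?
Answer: 3902831/3124 ≈ 1249.3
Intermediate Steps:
U = 955/3124 (U = (272 - 1227)*(-1/3124) = -955*(-1/3124) = 955/3124 ≈ 0.30570)
h = 2637 (h = -9*((0 - 549) + 4**4) = -9*(-549 + 256) = -9*(-293) = 2637)
(U + h) - 1388 = (955/3124 + 2637) - 1388 = 8238943/3124 - 1388 = 3902831/3124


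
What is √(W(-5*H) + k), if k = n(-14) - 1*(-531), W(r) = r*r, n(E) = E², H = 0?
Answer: √727 ≈ 26.963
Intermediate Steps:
W(r) = r²
k = 727 (k = (-14)² - 1*(-531) = 196 + 531 = 727)
√(W(-5*H) + k) = √((-5*0)² + 727) = √(0² + 727) = √(0 + 727) = √727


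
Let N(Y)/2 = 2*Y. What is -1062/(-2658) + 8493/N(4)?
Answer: 3765231/7088 ≈ 531.21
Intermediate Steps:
N(Y) = 4*Y (N(Y) = 2*(2*Y) = 4*Y)
-1062/(-2658) + 8493/N(4) = -1062/(-2658) + 8493/((4*4)) = -1062*(-1/2658) + 8493/16 = 177/443 + 8493*(1/16) = 177/443 + 8493/16 = 3765231/7088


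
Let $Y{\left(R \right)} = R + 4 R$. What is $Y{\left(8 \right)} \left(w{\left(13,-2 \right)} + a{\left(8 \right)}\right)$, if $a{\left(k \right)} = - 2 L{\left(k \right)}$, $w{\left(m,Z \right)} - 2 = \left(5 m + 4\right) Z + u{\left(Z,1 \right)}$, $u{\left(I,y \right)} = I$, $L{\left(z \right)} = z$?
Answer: $-6160$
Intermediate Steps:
$w{\left(m,Z \right)} = 2 + Z + Z \left(4 + 5 m\right)$ ($w{\left(m,Z \right)} = 2 + \left(\left(5 m + 4\right) Z + Z\right) = 2 + \left(\left(4 + 5 m\right) Z + Z\right) = 2 + \left(Z \left(4 + 5 m\right) + Z\right) = 2 + \left(Z + Z \left(4 + 5 m\right)\right) = 2 + Z + Z \left(4 + 5 m\right)$)
$Y{\left(R \right)} = 5 R$
$a{\left(k \right)} = - 2 k$
$Y{\left(8 \right)} \left(w{\left(13,-2 \right)} + a{\left(8 \right)}\right) = 5 \cdot 8 \left(\left(2 + 5 \left(-2\right) + 5 \left(-2\right) 13\right) - 16\right) = 40 \left(\left(2 - 10 - 130\right) - 16\right) = 40 \left(-138 - 16\right) = 40 \left(-154\right) = -6160$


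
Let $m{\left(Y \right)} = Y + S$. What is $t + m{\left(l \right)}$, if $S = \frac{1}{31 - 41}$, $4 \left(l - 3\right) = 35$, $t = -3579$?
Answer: $- \frac{71347}{20} \approx -3567.4$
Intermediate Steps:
$l = \frac{47}{4}$ ($l = 3 + \frac{1}{4} \cdot 35 = 3 + \frac{35}{4} = \frac{47}{4} \approx 11.75$)
$S = - \frac{1}{10}$ ($S = \frac{1}{-10} = - \frac{1}{10} \approx -0.1$)
$m{\left(Y \right)} = - \frac{1}{10} + Y$ ($m{\left(Y \right)} = Y - \frac{1}{10} = - \frac{1}{10} + Y$)
$t + m{\left(l \right)} = -3579 + \left(- \frac{1}{10} + \frac{47}{4}\right) = -3579 + \frac{233}{20} = - \frac{71347}{20}$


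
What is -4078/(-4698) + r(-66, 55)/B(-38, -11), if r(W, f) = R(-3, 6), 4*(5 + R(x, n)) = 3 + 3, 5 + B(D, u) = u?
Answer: 81691/75168 ≈ 1.0868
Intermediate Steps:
B(D, u) = -5 + u
R(x, n) = -7/2 (R(x, n) = -5 + (3 + 3)/4 = -5 + (¼)*6 = -5 + 3/2 = -7/2)
r(W, f) = -7/2
-4078/(-4698) + r(-66, 55)/B(-38, -11) = -4078/(-4698) - 7/(2*(-5 - 11)) = -4078*(-1/4698) - 7/2/(-16) = 2039/2349 - 7/2*(-1/16) = 2039/2349 + 7/32 = 81691/75168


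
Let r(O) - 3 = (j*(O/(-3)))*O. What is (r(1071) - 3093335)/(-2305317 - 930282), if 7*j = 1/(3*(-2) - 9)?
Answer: 15448453/16177995 ≈ 0.95491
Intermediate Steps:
j = -1/105 (j = 1/(7*(3*(-2) - 9)) = 1/(7*(-6 - 9)) = (⅐)/(-15) = (⅐)*(-1/15) = -1/105 ≈ -0.0095238)
r(O) = 3 + O²/315 (r(O) = 3 + (-O/(105*(-3)))*O = 3 + (-O*(-1)/(105*3))*O = 3 + (-(-1)*O/315)*O = 3 + (O/315)*O = 3 + O²/315)
(r(1071) - 3093335)/(-2305317 - 930282) = ((3 + (1/315)*1071²) - 3093335)/(-2305317 - 930282) = ((3 + (1/315)*1147041) - 3093335)/(-3235599) = ((3 + 18207/5) - 3093335)*(-1/3235599) = (18222/5 - 3093335)*(-1/3235599) = -15448453/5*(-1/3235599) = 15448453/16177995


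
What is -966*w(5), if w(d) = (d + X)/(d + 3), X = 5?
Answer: -2415/2 ≈ -1207.5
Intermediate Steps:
w(d) = (5 + d)/(3 + d) (w(d) = (d + 5)/(d + 3) = (5 + d)/(3 + d))
-966*w(5) = -966*(5 + 5)/(3 + 5) = -966*10/8 = -483*10/4 = -966*5/4 = -2415/2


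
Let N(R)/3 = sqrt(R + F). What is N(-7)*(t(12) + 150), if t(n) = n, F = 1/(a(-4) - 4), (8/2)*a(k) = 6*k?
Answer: 243*I*sqrt(710)/5 ≈ 1295.0*I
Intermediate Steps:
a(k) = 3*k/2 (a(k) = (6*k)/4 = 3*k/2)
F = -1/10 (F = 1/((3/2)*(-4) - 4) = 1/(-6 - 4) = 1/(-10) = -1/10 ≈ -0.10000)
N(R) = 3*sqrt(-1/10 + R) (N(R) = 3*sqrt(R - 1/10) = 3*sqrt(-1/10 + R))
N(-7)*(t(12) + 150) = (3*sqrt(-10 + 100*(-7))/10)*(12 + 150) = (3*sqrt(-10 - 700)/10)*162 = (3*sqrt(-710)/10)*162 = (3*(I*sqrt(710))/10)*162 = (3*I*sqrt(710)/10)*162 = 243*I*sqrt(710)/5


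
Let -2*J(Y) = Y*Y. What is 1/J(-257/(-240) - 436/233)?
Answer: -6254092800/2003368081 ≈ -3.1218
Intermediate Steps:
J(Y) = -Y²/2 (J(Y) = -Y*Y/2 = -Y²/2)
1/J(-257/(-240) - 436/233) = 1/(-(-257/(-240) - 436/233)²/2) = 1/(-(-257*(-1/240) - 436*1/233)²/2) = 1/(-(257/240 - 436/233)²/2) = 1/(-(-44759/55920)²/2) = 1/(-½*2003368081/3127046400) = 1/(-2003368081/6254092800) = -6254092800/2003368081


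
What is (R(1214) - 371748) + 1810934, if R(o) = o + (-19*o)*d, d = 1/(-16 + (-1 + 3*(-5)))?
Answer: 23057933/16 ≈ 1.4411e+6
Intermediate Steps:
d = -1/32 (d = 1/(-16 + (-1 - 15)) = 1/(-16 - 16) = 1/(-32) = -1/32 ≈ -0.031250)
R(o) = 51*o/32 (R(o) = o - 19*o*(-1/32) = o + 19*o/32 = 51*o/32)
(R(1214) - 371748) + 1810934 = ((51/32)*1214 - 371748) + 1810934 = (30957/16 - 371748) + 1810934 = -5917011/16 + 1810934 = 23057933/16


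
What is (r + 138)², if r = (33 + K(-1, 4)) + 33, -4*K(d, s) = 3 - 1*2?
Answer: 664225/16 ≈ 41514.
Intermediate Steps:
K(d, s) = -¼ (K(d, s) = -(3 - 1*2)/4 = -(3 - 2)/4 = -¼*1 = -¼)
r = 263/4 (r = (33 - ¼) + 33 = 131/4 + 33 = 263/4 ≈ 65.750)
(r + 138)² = (263/4 + 138)² = (815/4)² = 664225/16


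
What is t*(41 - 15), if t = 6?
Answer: 156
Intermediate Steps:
t*(41 - 15) = 6*(41 - 15) = 6*26 = 156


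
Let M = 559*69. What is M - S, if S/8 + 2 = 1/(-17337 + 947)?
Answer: 316220469/8195 ≈ 38587.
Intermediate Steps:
S = -131124/8195 (S = -16 + 8/(-17337 + 947) = -16 + 8/(-16390) = -16 + 8*(-1/16390) = -16 - 4/8195 = -131124/8195 ≈ -16.000)
M = 38571
M - S = 38571 - 1*(-131124/8195) = 38571 + 131124/8195 = 316220469/8195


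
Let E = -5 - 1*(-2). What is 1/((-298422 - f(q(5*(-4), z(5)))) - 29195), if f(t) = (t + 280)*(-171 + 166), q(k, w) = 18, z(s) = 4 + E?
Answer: -1/326127 ≈ -3.0663e-6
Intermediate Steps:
E = -3 (E = -5 + 2 = -3)
z(s) = 1 (z(s) = 4 - 3 = 1)
f(t) = -1400 - 5*t (f(t) = (280 + t)*(-5) = -1400 - 5*t)
1/((-298422 - f(q(5*(-4), z(5)))) - 29195) = 1/((-298422 - (-1400 - 5*18)) - 29195) = 1/((-298422 - (-1400 - 90)) - 29195) = 1/((-298422 - 1*(-1490)) - 29195) = 1/((-298422 + 1490) - 29195) = 1/(-296932 - 29195) = 1/(-326127) = -1/326127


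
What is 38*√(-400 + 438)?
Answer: 38*√38 ≈ 234.25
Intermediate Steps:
38*√(-400 + 438) = 38*√38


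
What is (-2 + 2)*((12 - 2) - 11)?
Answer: 0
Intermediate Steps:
(-2 + 2)*((12 - 2) - 11) = 0*(10 - 11) = 0*(-1) = 0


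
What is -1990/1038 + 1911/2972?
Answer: -1965331/1542468 ≈ -1.2741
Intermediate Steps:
-1990/1038 + 1911/2972 = -1990*1/1038 + 1911*(1/2972) = -995/519 + 1911/2972 = -1965331/1542468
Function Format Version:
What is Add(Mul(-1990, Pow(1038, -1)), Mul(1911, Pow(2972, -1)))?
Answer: Rational(-1965331, 1542468) ≈ -1.2741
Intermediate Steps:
Add(Mul(-1990, Pow(1038, -1)), Mul(1911, Pow(2972, -1))) = Add(Mul(-1990, Rational(1, 1038)), Mul(1911, Rational(1, 2972))) = Add(Rational(-995, 519), Rational(1911, 2972)) = Rational(-1965331, 1542468)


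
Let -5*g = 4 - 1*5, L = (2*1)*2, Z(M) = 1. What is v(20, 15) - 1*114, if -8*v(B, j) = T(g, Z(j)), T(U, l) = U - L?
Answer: -4541/40 ≈ -113.53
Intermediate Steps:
L = 4 (L = 2*2 = 4)
g = ⅕ (g = -(4 - 1*5)/5 = -(4 - 5)/5 = -⅕*(-1) = ⅕ ≈ 0.20000)
T(U, l) = -4 + U (T(U, l) = U - 1*4 = U - 4 = -4 + U)
v(B, j) = 19/40 (v(B, j) = -(-4 + ⅕)/8 = -⅛*(-19/5) = 19/40)
v(20, 15) - 1*114 = 19/40 - 1*114 = 19/40 - 114 = -4541/40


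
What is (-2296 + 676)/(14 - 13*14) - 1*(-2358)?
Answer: 33147/14 ≈ 2367.6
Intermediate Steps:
(-2296 + 676)/(14 - 13*14) - 1*(-2358) = -1620/(14 - 182) + 2358 = -1620/(-168) + 2358 = -1620*(-1/168) + 2358 = 135/14 + 2358 = 33147/14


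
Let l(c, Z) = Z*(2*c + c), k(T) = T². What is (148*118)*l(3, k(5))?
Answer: 3929400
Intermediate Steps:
l(c, Z) = 3*Z*c (l(c, Z) = Z*(3*c) = 3*Z*c)
(148*118)*l(3, k(5)) = (148*118)*(3*5²*3) = 17464*(3*25*3) = 17464*225 = 3929400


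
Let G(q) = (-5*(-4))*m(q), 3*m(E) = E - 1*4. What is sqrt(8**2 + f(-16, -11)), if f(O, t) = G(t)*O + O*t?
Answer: 4*sqrt(115) ≈ 42.895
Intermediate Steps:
m(E) = -4/3 + E/3 (m(E) = (E - 1*4)/3 = (E - 4)/3 = (-4 + E)/3 = -4/3 + E/3)
G(q) = -80/3 + 20*q/3 (G(q) = (-5*(-4))*(-4/3 + q/3) = 20*(-4/3 + q/3) = -80/3 + 20*q/3)
f(O, t) = O*t + O*(-80/3 + 20*t/3) (f(O, t) = (-80/3 + 20*t/3)*O + O*t = O*(-80/3 + 20*t/3) + O*t = O*t + O*(-80/3 + 20*t/3))
sqrt(8**2 + f(-16, -11)) = sqrt(8**2 + (1/3)*(-16)*(-80 + 23*(-11))) = sqrt(64 + (1/3)*(-16)*(-80 - 253)) = sqrt(64 + (1/3)*(-16)*(-333)) = sqrt(64 + 1776) = sqrt(1840) = 4*sqrt(115)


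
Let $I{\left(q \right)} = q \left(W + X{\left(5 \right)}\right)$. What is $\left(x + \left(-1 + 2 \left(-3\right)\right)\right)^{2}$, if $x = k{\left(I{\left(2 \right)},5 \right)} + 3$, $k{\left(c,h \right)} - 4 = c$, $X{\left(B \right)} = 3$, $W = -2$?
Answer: $4$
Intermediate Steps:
$I{\left(q \right)} = q$ ($I{\left(q \right)} = q \left(-2 + 3\right) = q 1 = q$)
$k{\left(c,h \right)} = 4 + c$
$x = 9$ ($x = \left(4 + 2\right) + 3 = 6 + 3 = 9$)
$\left(x + \left(-1 + 2 \left(-3\right)\right)\right)^{2} = \left(9 + \left(-1 + 2 \left(-3\right)\right)\right)^{2} = \left(9 - 7\right)^{2} = 2^{2} = 4$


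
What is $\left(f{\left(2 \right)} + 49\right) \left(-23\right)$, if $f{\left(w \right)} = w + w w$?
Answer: $-1265$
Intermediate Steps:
$f{\left(w \right)} = w + w^{2}$
$\left(f{\left(2 \right)} + 49\right) \left(-23\right) = \left(2 \left(1 + 2\right) + 49\right) \left(-23\right) = \left(2 \cdot 3 + 49\right) \left(-23\right) = \left(6 + 49\right) \left(-23\right) = 55 \left(-23\right) = -1265$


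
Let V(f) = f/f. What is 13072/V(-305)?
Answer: 13072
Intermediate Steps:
V(f) = 1
13072/V(-305) = 13072/1 = 13072*1 = 13072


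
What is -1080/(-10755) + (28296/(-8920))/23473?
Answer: 627292137/6255202405 ≈ 0.10028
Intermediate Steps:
-1080/(-10755) + (28296/(-8920))/23473 = -1080*(-1/10755) + (28296*(-1/8920))*(1/23473) = 24/239 - 3537/1115*1/23473 = 24/239 - 3537/26172395 = 627292137/6255202405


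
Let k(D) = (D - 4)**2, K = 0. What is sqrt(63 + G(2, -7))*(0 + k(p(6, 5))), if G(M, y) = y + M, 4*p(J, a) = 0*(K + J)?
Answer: 16*sqrt(58) ≈ 121.85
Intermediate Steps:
p(J, a) = 0 (p(J, a) = (0*(0 + J))/4 = (0*J)/4 = (1/4)*0 = 0)
G(M, y) = M + y
k(D) = (-4 + D)**2
sqrt(63 + G(2, -7))*(0 + k(p(6, 5))) = sqrt(63 + (2 - 7))*(0 + (-4 + 0)**2) = sqrt(63 - 5)*(0 + (-4)**2) = sqrt(58)*(0 + 16) = sqrt(58)*16 = 16*sqrt(58)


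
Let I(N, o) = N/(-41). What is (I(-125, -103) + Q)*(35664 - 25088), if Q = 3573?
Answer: 1550631968/41 ≈ 3.7820e+7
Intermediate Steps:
I(N, o) = -N/41 (I(N, o) = N*(-1/41) = -N/41)
(I(-125, -103) + Q)*(35664 - 25088) = (-1/41*(-125) + 3573)*(35664 - 25088) = (125/41 + 3573)*10576 = (146618/41)*10576 = 1550631968/41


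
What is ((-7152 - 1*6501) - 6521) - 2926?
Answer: -23100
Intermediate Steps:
((-7152 - 1*6501) - 6521) - 2926 = ((-7152 - 6501) - 6521) - 2926 = (-13653 - 6521) - 2926 = -20174 - 2926 = -23100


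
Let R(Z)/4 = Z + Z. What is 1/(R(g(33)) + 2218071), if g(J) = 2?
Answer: 1/2218087 ≈ 4.5084e-7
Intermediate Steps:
R(Z) = 8*Z (R(Z) = 4*(Z + Z) = 4*(2*Z) = 8*Z)
1/(R(g(33)) + 2218071) = 1/(8*2 + 2218071) = 1/(16 + 2218071) = 1/2218087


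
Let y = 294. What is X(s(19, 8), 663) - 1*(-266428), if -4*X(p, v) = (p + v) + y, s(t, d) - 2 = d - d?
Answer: 1064753/4 ≈ 2.6619e+5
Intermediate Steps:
s(t, d) = 2 (s(t, d) = 2 + (d - d) = 2 + 0 = 2)
X(p, v) = -147/2 - p/4 - v/4 (X(p, v) = -((p + v) + 294)/4 = -(294 + p + v)/4 = -147/2 - p/4 - v/4)
X(s(19, 8), 663) - 1*(-266428) = (-147/2 - 1/4*2 - 1/4*663) - 1*(-266428) = (-147/2 - 1/2 - 663/4) + 266428 = -959/4 + 266428 = 1064753/4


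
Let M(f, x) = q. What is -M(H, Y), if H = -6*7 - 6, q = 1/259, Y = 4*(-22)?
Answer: -1/259 ≈ -0.0038610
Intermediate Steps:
Y = -88
q = 1/259 ≈ 0.0038610
H = -48 (H = -42 - 6 = -48)
M(f, x) = 1/259
-M(H, Y) = -1*1/259 = -1/259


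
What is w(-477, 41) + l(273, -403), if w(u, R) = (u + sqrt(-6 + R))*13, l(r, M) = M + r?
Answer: -6331 + 13*sqrt(35) ≈ -6254.1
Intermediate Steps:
w(u, R) = 13*u + 13*sqrt(-6 + R)
w(-477, 41) + l(273, -403) = (13*(-477) + 13*sqrt(-6 + 41)) + (-403 + 273) = (-6201 + 13*sqrt(35)) - 130 = -6331 + 13*sqrt(35)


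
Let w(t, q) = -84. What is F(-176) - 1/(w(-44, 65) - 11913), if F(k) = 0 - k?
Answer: 2111473/11997 ≈ 176.00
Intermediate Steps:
F(k) = -k
F(-176) - 1/(w(-44, 65) - 11913) = -1*(-176) - 1/(-84 - 11913) = 176 - 1/(-11997) = 176 - 1*(-1/11997) = 176 + 1/11997 = 2111473/11997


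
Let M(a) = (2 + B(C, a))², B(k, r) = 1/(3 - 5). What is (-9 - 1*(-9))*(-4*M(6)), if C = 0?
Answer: 0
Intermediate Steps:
B(k, r) = -½ (B(k, r) = 1/(-2) = -½)
M(a) = 9/4 (M(a) = (2 - ½)² = (3/2)² = 9/4)
(-9 - 1*(-9))*(-4*M(6)) = (-9 - 1*(-9))*(-4*9/4) = (-9 + 9)*(-9) = 0*(-9) = 0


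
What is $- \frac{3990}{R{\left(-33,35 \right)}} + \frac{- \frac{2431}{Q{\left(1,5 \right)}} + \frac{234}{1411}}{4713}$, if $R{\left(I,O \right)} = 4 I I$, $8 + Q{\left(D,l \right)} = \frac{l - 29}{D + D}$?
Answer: $- \frac{4775105103}{5364368020} \approx -0.89015$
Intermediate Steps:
$Q{\left(D,l \right)} = -8 + \frac{-29 + l}{2 D}$ ($Q{\left(D,l \right)} = -8 + \frac{l - 29}{D + D} = -8 + \frac{-29 + l}{2 D}$)
$R{\left(I,O \right)} = 4 I^{2}$
$- \frac{3990}{R{\left(-33,35 \right)}} + \frac{- \frac{2431}{Q{\left(1,5 \right)}} + \frac{234}{1411}}{4713} = - \frac{3990}{4 \left(-33\right)^{2}} + \frac{- \frac{2431}{\frac{1}{2} \cdot 1^{-1} \left(-29 + 5 - 16\right)} + \frac{234}{1411}}{4713} = - \frac{3990}{4 \cdot 1089} + \left(- \frac{2431}{\frac{1}{2} \cdot 1 \left(-29 + 5 - 16\right)} + 234 \cdot \frac{1}{1411}\right) \frac{1}{4713} = - \frac{3990}{4356} + \left(- \frac{2431}{\frac{1}{2} \cdot 1 \left(-40\right)} + \frac{234}{1411}\right) \frac{1}{4713} = \left(-3990\right) \frac{1}{4356} + \left(- \frac{2431}{-20} + \frac{234}{1411}\right) \frac{1}{4713} = - \frac{665}{726} + \left(\left(-2431\right) \left(- \frac{1}{20}\right) + \frac{234}{1411}\right) \frac{1}{4713} = - \frac{665}{726} + \left(\frac{2431}{20} + \frac{234}{1411}\right) \frac{1}{4713} = - \frac{665}{726} + \frac{3434821}{28220} \cdot \frac{1}{4713} = - \frac{665}{726} + \frac{3434821}{133000860} = - \frac{4775105103}{5364368020}$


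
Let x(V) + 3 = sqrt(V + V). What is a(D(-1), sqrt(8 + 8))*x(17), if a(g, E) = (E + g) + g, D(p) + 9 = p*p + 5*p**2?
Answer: 6 - 2*sqrt(34) ≈ -5.6619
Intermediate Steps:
x(V) = -3 + sqrt(2)*sqrt(V) (x(V) = -3 + sqrt(V + V) = -3 + sqrt(2*V) = -3 + sqrt(2)*sqrt(V))
D(p) = -9 + 6*p**2 (D(p) = -9 + (p*p + 5*p**2) = -9 + (p**2 + 5*p**2) = -9 + 6*p**2)
a(g, E) = E + 2*g
a(D(-1), sqrt(8 + 8))*x(17) = (sqrt(8 + 8) + 2*(-9 + 6*(-1)**2))*(-3 + sqrt(2)*sqrt(17)) = (sqrt(16) + 2*(-9 + 6*1))*(-3 + sqrt(34)) = (4 + 2*(-9 + 6))*(-3 + sqrt(34)) = (4 + 2*(-3))*(-3 + sqrt(34)) = (4 - 6)*(-3 + sqrt(34)) = -2*(-3 + sqrt(34)) = 6 - 2*sqrt(34)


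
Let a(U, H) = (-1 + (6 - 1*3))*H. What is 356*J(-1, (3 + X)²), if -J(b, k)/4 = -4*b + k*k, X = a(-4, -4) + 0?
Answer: -895696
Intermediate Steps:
a(U, H) = 2*H (a(U, H) = (-1 + (6 - 3))*H = (-1 + 3)*H = 2*H)
X = -8 (X = 2*(-4) + 0 = -8 + 0 = -8)
J(b, k) = -4*k² + 16*b (J(b, k) = -4*(-4*b + k*k) = -4*(-4*b + k²) = -4*(k² - 4*b) = -4*k² + 16*b)
356*J(-1, (3 + X)²) = 356*(-4*(3 - 8)⁴ + 16*(-1)) = 356*(-4*((-5)²)² - 16) = 356*(-4*25² - 16) = 356*(-4*625 - 16) = 356*(-2500 - 16) = 356*(-2516) = -895696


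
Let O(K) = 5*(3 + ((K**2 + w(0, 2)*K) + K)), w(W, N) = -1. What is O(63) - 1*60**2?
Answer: 16260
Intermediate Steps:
O(K) = 15 + 5*K**2 (O(K) = 5*(3 + ((K**2 - K) + K)) = 5*(3 + K**2) = 15 + 5*K**2)
O(63) - 1*60**2 = (15 + 5*63**2) - 1*60**2 = (15 + 5*3969) - 1*3600 = (15 + 19845) - 3600 = 19860 - 3600 = 16260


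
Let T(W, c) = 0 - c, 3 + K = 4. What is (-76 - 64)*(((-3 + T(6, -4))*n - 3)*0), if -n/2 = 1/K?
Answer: 0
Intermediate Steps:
K = 1 (K = -3 + 4 = 1)
T(W, c) = -c
n = -2 (n = -2/1 = -2*1 = -2)
(-76 - 64)*(((-3 + T(6, -4))*n - 3)*0) = (-76 - 64)*(((-3 - 1*(-4))*(-2) - 3)*0) = -140*((-3 + 4)*(-2) - 3)*0 = -140*(1*(-2) - 3)*0 = -140*(-2 - 3)*0 = -(-700)*0 = -140*0 = 0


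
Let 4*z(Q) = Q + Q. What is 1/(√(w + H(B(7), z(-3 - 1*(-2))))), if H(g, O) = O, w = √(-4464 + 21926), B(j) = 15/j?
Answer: √2/√(-1 + 2*√17462) ≈ 0.087157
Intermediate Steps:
w = √17462 ≈ 132.14
z(Q) = Q/2 (z(Q) = (Q + Q)/4 = (2*Q)/4 = Q/2)
1/(√(w + H(B(7), z(-3 - 1*(-2))))) = 1/(√(√17462 + (-3 - 1*(-2))/2)) = 1/(√(√17462 + (-3 + 2)/2)) = 1/(√(√17462 + (½)*(-1))) = 1/(√(√17462 - ½)) = 1/(√(-½ + √17462)) = (-½ + √17462)^(-½)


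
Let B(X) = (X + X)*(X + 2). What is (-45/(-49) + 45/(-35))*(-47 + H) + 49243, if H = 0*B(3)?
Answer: 2413753/49 ≈ 49260.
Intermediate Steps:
B(X) = 2*X*(2 + X) (B(X) = (2*X)*(2 + X) = 2*X*(2 + X))
H = 0 (H = 0*(2*3*(2 + 3)) = 0*(2*3*5) = 0*30 = 0)
(-45/(-49) + 45/(-35))*(-47 + H) + 49243 = (-45/(-49) + 45/(-35))*(-47 + 0) + 49243 = (-45*(-1/49) + 45*(-1/35))*(-47) + 49243 = (45/49 - 9/7)*(-47) + 49243 = -18/49*(-47) + 49243 = 846/49 + 49243 = 2413753/49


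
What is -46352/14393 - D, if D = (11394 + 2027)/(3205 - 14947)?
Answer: -351096731/169002606 ≈ -2.0775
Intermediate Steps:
D = -13421/11742 (D = 13421/(-11742) = 13421*(-1/11742) = -13421/11742 ≈ -1.1430)
-46352/14393 - D = -46352/14393 - 1*(-13421/11742) = -46352*1/14393 + 13421/11742 = -46352/14393 + 13421/11742 = -351096731/169002606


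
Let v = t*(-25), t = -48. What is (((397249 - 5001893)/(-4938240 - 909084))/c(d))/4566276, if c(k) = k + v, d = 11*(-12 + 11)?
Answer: 104651/721520201063844 ≈ 1.4504e-10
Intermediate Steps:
v = 1200 (v = -48*(-25) = 1200)
d = -11 (d = 11*(-1) = -11)
c(k) = 1200 + k (c(k) = k + 1200 = 1200 + k)
(((397249 - 5001893)/(-4938240 - 909084))/c(d))/4566276 = (((397249 - 5001893)/(-4938240 - 909084))/(1200 - 11))/4566276 = (-4604644/(-5847324)/1189)*(1/4566276) = (-4604644*(-1/5847324)*(1/1189))*(1/4566276) = ((1151161/1461831)*(1/1189))*(1/4566276) = (1151161/1738117059)*(1/4566276) = 104651/721520201063844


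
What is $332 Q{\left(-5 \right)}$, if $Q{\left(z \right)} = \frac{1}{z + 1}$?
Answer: $-83$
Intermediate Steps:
$Q{\left(z \right)} = \frac{1}{1 + z}$
$332 Q{\left(-5 \right)} = \frac{332}{1 - 5} = \frac{332}{-4} = 332 \left(- \frac{1}{4}\right) = -83$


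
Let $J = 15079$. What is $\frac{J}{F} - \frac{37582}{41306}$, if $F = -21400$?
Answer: $- \frac{37555473}{23261800} \approx -1.6145$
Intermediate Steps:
$\frac{J}{F} - \frac{37582}{41306} = \frac{15079}{-21400} - \frac{37582}{41306} = 15079 \left(- \frac{1}{21400}\right) - \frac{989}{1087} = - \frac{15079}{21400} - \frac{989}{1087} = - \frac{37555473}{23261800}$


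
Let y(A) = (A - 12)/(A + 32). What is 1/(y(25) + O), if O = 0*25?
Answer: 57/13 ≈ 4.3846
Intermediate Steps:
y(A) = (-12 + A)/(32 + A)
O = 0
1/(y(25) + O) = 1/((-12 + 25)/(32 + 25) + 0) = 1/(13/57 + 0) = 1/(13/57) = 57/13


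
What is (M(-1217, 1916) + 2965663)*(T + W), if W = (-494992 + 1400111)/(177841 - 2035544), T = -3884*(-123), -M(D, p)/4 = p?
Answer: 2625174608839701523/1857703 ≈ 1.4131e+12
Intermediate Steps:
M(D, p) = -4*p
T = 477732
W = -905119/1857703 (W = 905119/(-1857703) = 905119*(-1/1857703) = -905119/1857703 ≈ -0.48722)
(M(-1217, 1916) + 2965663)*(T + W) = (-4*1916 + 2965663)*(477732 - 905119/1857703) = (-7664 + 2965663)*(887483264477/1857703) = 2957999*(887483264477/1857703) = 2625174608839701523/1857703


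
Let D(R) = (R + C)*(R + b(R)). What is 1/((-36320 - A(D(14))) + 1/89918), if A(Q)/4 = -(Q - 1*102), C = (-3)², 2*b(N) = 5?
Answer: -89918/3166012779 ≈ -2.8401e-5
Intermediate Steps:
b(N) = 5/2 (b(N) = (½)*5 = 5/2)
C = 9
D(R) = (9 + R)*(5/2 + R) (D(R) = (R + 9)*(R + 5/2) = (9 + R)*(5/2 + R))
A(Q) = 408 - 4*Q (A(Q) = 4*(-(Q - 1*102)) = 4*(-(Q - 102)) = 4*(-(-102 + Q)) = 4*(102 - Q) = 408 - 4*Q)
1/((-36320 - A(D(14))) + 1/89918) = 1/((-36320 - (408 - 4*(45/2 + 14² + (23/2)*14))) + 1/89918) = 1/((-36320 - (408 - 4*(45/2 + 196 + 161))) + 1/89918) = 1/((-36320 - (408 - 4*759/2)) + 1/89918) = 1/((-36320 - (408 - 1518)) + 1/89918) = 1/((-36320 - 1*(-1110)) + 1/89918) = 1/((-36320 + 1110) + 1/89918) = 1/(-35210 + 1/89918) = 1/(-3166012779/89918) = -89918/3166012779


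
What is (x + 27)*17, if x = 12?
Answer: 663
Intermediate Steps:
(x + 27)*17 = (12 + 27)*17 = 39*17 = 663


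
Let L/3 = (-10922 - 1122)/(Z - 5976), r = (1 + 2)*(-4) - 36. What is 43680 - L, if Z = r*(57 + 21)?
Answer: 35377789/810 ≈ 43676.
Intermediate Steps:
r = -48 (r = 3*(-4) - 36 = -12 - 36 = -48)
Z = -3744 (Z = -48*(57 + 21) = -48*78 = -3744)
L = 3011/810 (L = 3*((-10922 - 1122)/(-3744 - 5976)) = 3*(-12044/(-9720)) = 3*(-12044*(-1/9720)) = 3*(3011/2430) = 3011/810 ≈ 3.7173)
43680 - L = 43680 - 1*3011/810 = 43680 - 3011/810 = 35377789/810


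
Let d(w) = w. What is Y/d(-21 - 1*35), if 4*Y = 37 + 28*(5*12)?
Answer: -1717/224 ≈ -7.6652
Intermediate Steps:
Y = 1717/4 (Y = (37 + 28*(5*12))/4 = (37 + 28*60)/4 = (37 + 1680)/4 = (1/4)*1717 = 1717/4 ≈ 429.25)
Y/d(-21 - 1*35) = 1717/(4*(-21 - 1*35)) = 1717/(4*(-21 - 35)) = (1717/4)/(-56) = (1717/4)*(-1/56) = -1717/224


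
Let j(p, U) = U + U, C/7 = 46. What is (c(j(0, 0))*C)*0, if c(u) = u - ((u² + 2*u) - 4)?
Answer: 0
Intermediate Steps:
C = 322 (C = 7*46 = 322)
j(p, U) = 2*U
c(u) = 4 - u - u² (c(u) = u - (-4 + u² + 2*u) = u + (4 - u² - 2*u) = 4 - u - u²)
(c(j(0, 0))*C)*0 = ((4 - 2*0 - (2*0)²)*322)*0 = ((4 - 1*0 - 1*0²)*322)*0 = ((4 + 0 - 1*0)*322)*0 = ((4 + 0 + 0)*322)*0 = (4*322)*0 = 1288*0 = 0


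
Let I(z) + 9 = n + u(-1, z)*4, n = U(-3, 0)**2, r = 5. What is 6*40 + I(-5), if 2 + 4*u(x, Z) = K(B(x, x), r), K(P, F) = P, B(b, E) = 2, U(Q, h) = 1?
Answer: 232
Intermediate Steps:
n = 1 (n = 1**2 = 1)
u(x, Z) = 0 (u(x, Z) = -1/2 + (1/4)*2 = -1/2 + 1/2 = 0)
I(z) = -8 (I(z) = -9 + (1 + 0*4) = -9 + (1 + 0) = -9 + 1 = -8)
6*40 + I(-5) = 6*40 - 8 = 240 - 8 = 232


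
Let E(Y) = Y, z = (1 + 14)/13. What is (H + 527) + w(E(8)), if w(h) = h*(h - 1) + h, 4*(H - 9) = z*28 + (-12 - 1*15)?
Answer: 31269/52 ≈ 601.33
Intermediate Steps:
z = 15/13 (z = 15*(1/13) = 15/13 ≈ 1.1538)
H = 537/52 (H = 9 + ((15/13)*28 + (-12 - 1*15))/4 = 9 + (420/13 + (-12 - 15))/4 = 9 + (420/13 - 27)/4 = 9 + (¼)*(69/13) = 9 + 69/52 = 537/52 ≈ 10.327)
w(h) = h + h*(-1 + h) (w(h) = h*(-1 + h) + h = h + h*(-1 + h))
(H + 527) + w(E(8)) = (537/52 + 527) + 8² = 27941/52 + 64 = 31269/52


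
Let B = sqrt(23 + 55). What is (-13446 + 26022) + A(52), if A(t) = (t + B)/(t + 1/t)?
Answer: 34020784/2705 + 52*sqrt(78)/2705 ≈ 12577.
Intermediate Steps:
B = sqrt(78) ≈ 8.8318
A(t) = (t + sqrt(78))/(t + 1/t)
(-13446 + 26022) + A(52) = (-13446 + 26022) + 52*(52 + sqrt(78))/(1 + 52**2) = 12576 + 52*(52 + sqrt(78))/(1 + 2704) = 12576 + 52*(52 + sqrt(78))/2705 = 12576 + 52*(1/2705)*(52 + sqrt(78)) = 12576 + (2704/2705 + 52*sqrt(78)/2705) = 34020784/2705 + 52*sqrt(78)/2705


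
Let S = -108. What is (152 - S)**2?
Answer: 67600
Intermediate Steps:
(152 - S)**2 = (152 - 1*(-108))**2 = (152 + 108)**2 = 260**2 = 67600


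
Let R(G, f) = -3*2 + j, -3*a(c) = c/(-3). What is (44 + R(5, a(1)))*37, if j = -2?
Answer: 1332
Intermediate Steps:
a(c) = c/9 (a(c) = -c/(3*(-3)) = -c*(-1)/(3*3) = -(-1)*c/9 = c/9)
R(G, f) = -8 (R(G, f) = -3*2 - 2 = -6 - 2 = -8)
(44 + R(5, a(1)))*37 = (44 - 8)*37 = 36*37 = 1332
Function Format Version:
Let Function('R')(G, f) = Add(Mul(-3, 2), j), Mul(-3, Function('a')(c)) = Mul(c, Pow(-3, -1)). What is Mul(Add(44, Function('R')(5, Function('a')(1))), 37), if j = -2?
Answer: 1332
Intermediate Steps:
Function('a')(c) = Mul(Rational(1, 9), c) (Function('a')(c) = Mul(Rational(-1, 3), Mul(c, Pow(-3, -1))) = Mul(Rational(-1, 3), Mul(c, Rational(-1, 3))) = Mul(Rational(-1, 3), Mul(Rational(-1, 3), c)) = Mul(Rational(1, 9), c))
Function('R')(G, f) = -8 (Function('R')(G, f) = Add(Mul(-3, 2), -2) = Add(-6, -2) = -8)
Mul(Add(44, Function('R')(5, Function('a')(1))), 37) = Mul(Add(44, -8), 37) = Mul(36, 37) = 1332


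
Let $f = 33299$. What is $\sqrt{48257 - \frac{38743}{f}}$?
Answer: $\frac{10 \sqrt{535072007589}}{33299} \approx 219.67$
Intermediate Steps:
$\sqrt{48257 - \frac{38743}{f}} = \sqrt{48257 - \frac{38743}{33299}} = \sqrt{\frac{1606871100}{33299}} = \frac{10 \sqrt{535072007589}}{33299}$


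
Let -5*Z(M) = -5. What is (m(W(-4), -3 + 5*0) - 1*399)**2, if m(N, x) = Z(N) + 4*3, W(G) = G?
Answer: 148996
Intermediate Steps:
Z(M) = 1 (Z(M) = -1/5*(-5) = 1)
m(N, x) = 13 (m(N, x) = 1 + 4*3 = 1 + 12 = 13)
(m(W(-4), -3 + 5*0) - 1*399)**2 = (13 - 1*399)**2 = (13 - 399)**2 = (-386)**2 = 148996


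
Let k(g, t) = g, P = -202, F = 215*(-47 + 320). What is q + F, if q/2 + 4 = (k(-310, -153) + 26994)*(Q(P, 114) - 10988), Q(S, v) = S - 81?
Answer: -601452041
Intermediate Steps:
F = 58695 (F = 215*273 = 58695)
Q(S, v) = -81 + S
q = -601510736 (q = -8 + 2*((-310 + 26994)*((-81 - 202) - 10988)) = -8 + 2*(26684*(-283 - 10988)) = -8 + 2*(26684*(-11271)) = -8 + 2*(-300755364) = -8 - 601510728 = -601510736)
q + F = -601510736 + 58695 = -601452041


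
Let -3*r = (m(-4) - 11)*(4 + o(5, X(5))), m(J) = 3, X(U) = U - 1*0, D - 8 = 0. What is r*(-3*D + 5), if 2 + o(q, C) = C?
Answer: -1064/3 ≈ -354.67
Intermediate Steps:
D = 8 (D = 8 + 0 = 8)
X(U) = U (X(U) = U + 0 = U)
o(q, C) = -2 + C
r = 56/3 (r = -(3 - 11)*(4 + (-2 + 5))/3 = -(-8)*(4 + 3)/3 = -(-8)*7/3 = -⅓*(-56) = 56/3 ≈ 18.667)
r*(-3*D + 5) = 56*(-3*8 + 5)/3 = 56*(-24 + 5)/3 = (56/3)*(-19) = -1064/3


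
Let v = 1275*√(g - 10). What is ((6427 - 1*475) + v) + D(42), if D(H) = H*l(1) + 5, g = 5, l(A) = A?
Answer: 5999 + 1275*I*√5 ≈ 5999.0 + 2851.0*I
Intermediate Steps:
v = 1275*I*√5 (v = 1275*√(5 - 10) = 1275*√(-5) = 1275*(I*√5) = 1275*I*√5 ≈ 2851.0*I)
D(H) = 5 + H (D(H) = H*1 + 5 = H + 5 = 5 + H)
((6427 - 1*475) + v) + D(42) = ((6427 - 1*475) + 1275*I*√5) + (5 + 42) = ((6427 - 475) + 1275*I*√5) + 47 = (5952 + 1275*I*√5) + 47 = 5999 + 1275*I*√5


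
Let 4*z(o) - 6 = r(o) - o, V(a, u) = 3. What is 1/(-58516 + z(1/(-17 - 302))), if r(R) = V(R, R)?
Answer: -319/18665886 ≈ -1.7090e-5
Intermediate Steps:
r(R) = 3
z(o) = 9/4 - o/4 (z(o) = 3/2 + (3 - o)/4 = 3/2 + (¾ - o/4) = 9/4 - o/4)
1/(-58516 + z(1/(-17 - 302))) = 1/(-58516 + (9/4 - 1/(4*(-17 - 302)))) = 1/(-58516 + (9/4 - ¼/(-319))) = 1/(-58516 + (9/4 - ¼*(-1/319))) = 1/(-58516 + (9/4 + 1/1276)) = 1/(-58516 + 718/319) = 1/(-18665886/319) = -319/18665886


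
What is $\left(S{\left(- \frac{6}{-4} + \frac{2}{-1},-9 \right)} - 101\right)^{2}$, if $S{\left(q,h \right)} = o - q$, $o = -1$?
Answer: $\frac{41209}{4} \approx 10302.0$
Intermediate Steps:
$S{\left(q,h \right)} = -1 - q$
$\left(S{\left(- \frac{6}{-4} + \frac{2}{-1},-9 \right)} - 101\right)^{2} = \left(\left(-1 - \left(- \frac{6}{-4} + \frac{2}{-1}\right)\right) - 101\right)^{2} = \left(\left(-1 - \left(\left(-6\right) \left(- \frac{1}{4}\right) + 2 \left(-1\right)\right)\right) - 101\right)^{2} = \left(\left(-1 - \left(\frac{3}{2} - 2\right)\right) - 101\right)^{2} = \left(\left(-1 - - \frac{1}{2}\right) - 101\right)^{2} = \left(\left(-1 + \frac{1}{2}\right) - 101\right)^{2} = \left(- \frac{1}{2} - 101\right)^{2} = \left(- \frac{203}{2}\right)^{2} = \frac{41209}{4}$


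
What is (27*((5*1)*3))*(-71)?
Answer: -28755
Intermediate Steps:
(27*((5*1)*3))*(-71) = (27*(5*3))*(-71) = (27*15)*(-71) = 405*(-71) = -28755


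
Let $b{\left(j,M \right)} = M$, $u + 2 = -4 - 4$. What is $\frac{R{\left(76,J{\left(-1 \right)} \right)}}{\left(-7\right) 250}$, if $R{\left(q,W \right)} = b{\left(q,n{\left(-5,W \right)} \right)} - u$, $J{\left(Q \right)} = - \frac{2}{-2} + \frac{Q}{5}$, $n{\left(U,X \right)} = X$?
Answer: $- \frac{27}{4375} \approx -0.0061714$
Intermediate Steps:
$u = -10$ ($u = -2 - 8 = -10$)
$J{\left(Q \right)} = 1 + \frac{Q}{5}$ ($J{\left(Q \right)} = \left(-2\right) \left(- \frac{1}{2}\right) + Q \frac{1}{5} = 1 + \frac{Q}{5}$)
$R{\left(q,W \right)} = 10 + W$ ($R{\left(q,W \right)} = W - -10 = W + 10 = 10 + W$)
$\frac{R{\left(76,J{\left(-1 \right)} \right)}}{\left(-7\right) 250} = \frac{10 + \left(1 + \frac{1}{5} \left(-1\right)\right)}{\left(-7\right) 250} = \frac{10 + \left(1 - \frac{1}{5}\right)}{-1750} = \left(10 + \frac{4}{5}\right) \left(- \frac{1}{1750}\right) = \frac{54}{5} \left(- \frac{1}{1750}\right) = - \frac{27}{4375}$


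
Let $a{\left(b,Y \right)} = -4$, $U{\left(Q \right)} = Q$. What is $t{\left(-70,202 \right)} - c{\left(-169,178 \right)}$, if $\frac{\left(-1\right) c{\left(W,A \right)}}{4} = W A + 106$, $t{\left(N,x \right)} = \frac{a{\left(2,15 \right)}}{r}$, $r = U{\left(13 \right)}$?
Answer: $- \frac{1558756}{13} \approx -1.199 \cdot 10^{5}$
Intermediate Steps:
$r = 13$
$t{\left(N,x \right)} = - \frac{4}{13}$
$c{\left(W,A \right)} = -424 - 4 A W$ ($c{\left(W,A \right)} = - 4 \left(W A + 106\right) = - 4 \left(A W + 106\right) = - 4 \left(106 + A W\right) = -424 - 4 A W$)
$t{\left(-70,202 \right)} - c{\left(-169,178 \right)} = - \frac{4}{13} - \left(-424 - 712 \left(-169\right)\right) = - \frac{4}{13} - \left(-424 + 120328\right) = - \frac{4}{13} - 119904 = - \frac{1558756}{13}$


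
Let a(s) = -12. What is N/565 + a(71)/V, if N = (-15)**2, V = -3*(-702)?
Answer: 15569/39663 ≈ 0.39253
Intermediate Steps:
V = 2106
N = 225
N/565 + a(71)/V = 225/565 - 12/2106 = 225*(1/565) - 12*1/2106 = 45/113 - 2/351 = 15569/39663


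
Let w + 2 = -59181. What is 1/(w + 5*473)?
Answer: -1/56818 ≈ -1.7600e-5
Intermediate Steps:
w = -59183 (w = -2 - 59181 = -59183)
1/(w + 5*473) = 1/(-59183 + 5*473) = 1/(-59183 + 2365) = 1/(-56818) = -1/56818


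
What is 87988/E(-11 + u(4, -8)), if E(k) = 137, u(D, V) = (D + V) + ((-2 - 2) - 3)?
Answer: 87988/137 ≈ 642.25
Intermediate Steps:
u(D, V) = -7 + D + V (u(D, V) = (D + V) + (-4 - 3) = (D + V) - 7 = -7 + D + V)
87988/E(-11 + u(4, -8)) = 87988/137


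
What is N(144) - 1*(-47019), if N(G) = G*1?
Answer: 47163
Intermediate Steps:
N(G) = G
N(144) - 1*(-47019) = 144 - 1*(-47019) = 144 + 47019 = 47163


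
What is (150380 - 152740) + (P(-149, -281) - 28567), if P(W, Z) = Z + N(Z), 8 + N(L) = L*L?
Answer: 47745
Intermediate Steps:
N(L) = -8 + L² (N(L) = -8 + L*L = -8 + L²)
P(W, Z) = -8 + Z + Z² (P(W, Z) = Z + (-8 + Z²) = -8 + Z + Z²)
(150380 - 152740) + (P(-149, -281) - 28567) = (150380 - 152740) + ((-8 - 281 + (-281)²) - 28567) = -2360 + ((-8 - 281 + 78961) - 28567) = -2360 + (78672 - 28567) = -2360 + 50105 = 47745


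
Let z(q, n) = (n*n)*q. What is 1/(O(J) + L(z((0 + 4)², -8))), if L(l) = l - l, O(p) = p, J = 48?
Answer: 1/48 ≈ 0.020833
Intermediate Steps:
z(q, n) = q*n² (z(q, n) = n²*q = q*n²)
L(l) = 0
1/(O(J) + L(z((0 + 4)², -8))) = 1/(48 + 0) = 1/48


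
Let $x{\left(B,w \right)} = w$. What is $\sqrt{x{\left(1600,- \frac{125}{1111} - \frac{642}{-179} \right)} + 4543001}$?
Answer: $\frac{14 \sqrt{916687423333209}}{198869} \approx 2131.4$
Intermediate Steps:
$\sqrt{x{\left(1600,- \frac{125}{1111} - \frac{642}{-179} \right)} + 4543001} = \sqrt{\left(- \frac{125}{1111} - \frac{642}{-179}\right) + 4543001} = \sqrt{\left(\left(-125\right) \frac{1}{1111} - - \frac{642}{179}\right) + 4543001} = \sqrt{\left(- \frac{125}{1111} + \frac{642}{179}\right) + 4543001} = \sqrt{\frac{690887}{198869} + 4543001} = \sqrt{\frac{903462756756}{198869}} = \frac{14 \sqrt{916687423333209}}{198869}$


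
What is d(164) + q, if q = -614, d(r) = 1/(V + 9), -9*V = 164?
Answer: -50971/83 ≈ -614.11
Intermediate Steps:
V = -164/9 (V = -1/9*164 = -164/9 ≈ -18.222)
d(r) = -9/83 (d(r) = 1/(-164/9 + 9) = 1/(-83/9) = -9/83)
d(164) + q = -9/83 - 614 = -50971/83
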